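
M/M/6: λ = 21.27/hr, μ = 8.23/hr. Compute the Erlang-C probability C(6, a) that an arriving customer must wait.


a = λ/μ = 2.5844; ρ = a/6 = 0.4307
P₀ = 0.074917 (from M/M/c formula)
C(c,a) = [a^c/(c!(1−ρ))]·P₀ = [297.99291/(720·0.5693)]·0.074917
= 0.72705·0.074917 = 0.054469

Final: 0.054469


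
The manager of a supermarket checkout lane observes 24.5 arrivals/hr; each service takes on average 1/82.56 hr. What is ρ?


ρ = λ/μ = 24.5/82.56 = 0.2968

Final: 0.2968


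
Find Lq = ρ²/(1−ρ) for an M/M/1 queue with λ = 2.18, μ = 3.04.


ρ = 2.18/3.04 = 0.7171
Lq = ρ²/(1−ρ) = 0.5142/0.2829 = 1.8178

Final: 1.8178


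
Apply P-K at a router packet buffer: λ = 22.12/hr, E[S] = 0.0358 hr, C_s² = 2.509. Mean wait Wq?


ρ = λ·E[S] = 22.12·0.0358 = 0.7919
E[S²] = E[S]²(1+C_s²) = 0.0358²·(1+2.509) = 0.004497
Wq = λ·E[S²]/(2(1−ρ)) = 22.12·0.004497/(2·0.2081) = 0.23901 hr

Final: 0.23901 hr


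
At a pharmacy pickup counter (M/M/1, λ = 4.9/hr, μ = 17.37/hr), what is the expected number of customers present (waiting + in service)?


ρ = λ/μ = 4.9/17.37 = 0.2821
L = ρ/(1−ρ) = 0.2821/(1 − 0.2821) = 0.2821/0.7179 = 0.3929

Final: 0.3929


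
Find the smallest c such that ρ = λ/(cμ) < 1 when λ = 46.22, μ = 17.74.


Stability requires cμ > λ ⇔ c > λ/μ.
λ/μ = 46.22/17.74 = 2.6054
Minimum integer c = ⌊2.6054⌋ + 1 = 3
Check: 3·17.74 = 53.22 > 46.22, while 2·17.74 = 35.48 ≤ 46.22

Final: 3 servers


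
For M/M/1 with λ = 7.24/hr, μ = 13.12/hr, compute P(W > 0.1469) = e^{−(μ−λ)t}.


W ~ Exponential(μ−λ) for M/M/1.
μ − λ = 13.12 − 7.24 = 5.8800
P(W > t) = e^{−(μ−λ)t} = e^{−0.8638} = 0.421569

Final: 0.421569


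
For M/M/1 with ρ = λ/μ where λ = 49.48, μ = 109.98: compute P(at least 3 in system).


ρ = 49.48/109.98 = 0.4499
P(N ≥ n) = ρ^n = 0.4499^3 = 0.091064

Final: 0.091064


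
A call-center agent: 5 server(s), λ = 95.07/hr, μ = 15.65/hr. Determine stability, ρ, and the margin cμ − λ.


Total capacity cμ = 5·15.65 = 78.25/hr
ρ = λ/(cμ) = 95.07/78.25 = 1.2150
Stable ⇔ ρ < 1: NO
Spare capacity = cμ − λ = 78.25 − 95.07 = -16.82/hr

Final: ρ = 1.2150; unstable; margin = -16.82/hr


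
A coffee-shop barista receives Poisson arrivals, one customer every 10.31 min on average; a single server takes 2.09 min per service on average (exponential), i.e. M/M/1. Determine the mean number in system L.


λ = 60/10.31 = 5.8196 /hr
μ = 60/2.09 = 28.7081 /hr
ρ = λ/μ = 5.8196/28.7081 = 0.2027
L = ρ/(1−ρ) = 0.2027/0.7973 = 0.2543

Final: 0.2543


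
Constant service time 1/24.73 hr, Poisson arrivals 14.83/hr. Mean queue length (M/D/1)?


ρ = 14.83/24.73 = 0.5997
M/D/1: Lq = ρ²/(2(1−ρ)) = 0.3596/(2·0.4003) = 0.44915

Final: 0.44915


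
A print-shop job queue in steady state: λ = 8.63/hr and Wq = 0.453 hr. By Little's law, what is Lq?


Lq = λWq = 8.63·0.453 = 3.9094

Final: 3.9094


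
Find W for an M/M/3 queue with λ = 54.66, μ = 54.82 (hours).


a = 0.9971; ρ = 0.3324; P₀ = 0.364747
Lq = P₀·a^c·ρ/(c!(1−ρ)²) = 0.04493
Wq = Lq/λ = 0.04493/54.66 = 0.0008220 hr
W = Wq + 1/μ = 0.0008220 + 0.01824 = 0.01906 hr

Final: 0.01906 hr


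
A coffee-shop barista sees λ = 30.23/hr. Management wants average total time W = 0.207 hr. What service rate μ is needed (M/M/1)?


W = 1/(μ−λ) ⇒ μ − λ = 1/W = 1/0.207 = 4.8309
μ = λ + 1/W = 30.23 + 4.8309 = 35.0609 per hr

Final: 35.0609 /hr


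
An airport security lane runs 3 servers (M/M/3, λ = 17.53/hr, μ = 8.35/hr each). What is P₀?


a = λ/μ = 17.53/8.35 = 2.0994; ρ = a/c = 0.6998
Σ_{k=0}^{2} a^k/k! (terms k=0..2) = 1.00000 + 2.09940 + 2.20374 = 5.30314
Tail: a^3/(3!(1−ρ)) = 9.25308/(6·0.3002) = 5.13718
P₀ = 1/(5.30314 + 5.13718) = 1/10.44033 = 0.095782

Final: 0.095782


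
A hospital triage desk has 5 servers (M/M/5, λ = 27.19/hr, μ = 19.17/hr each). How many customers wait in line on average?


a = λ/μ = 1.4184; ρ = a/5 = 0.2837
P₀ = 0.241826
Lq = P₀·a^c·ρ / (c!·(1−ρ)²) = 0.241826·5.74031·0.2837/(120·0.51313)
= 0.006395

Final: 0.006395


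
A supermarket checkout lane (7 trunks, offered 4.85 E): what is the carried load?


B(7,4.85) = 0.111187 (Erlang-B)
Carried load = a(1 − B) = 4.85·(1 − 0.111187) = 4.85·0.888813 = 4.3107 E

Final: 4.3107 Erlangs


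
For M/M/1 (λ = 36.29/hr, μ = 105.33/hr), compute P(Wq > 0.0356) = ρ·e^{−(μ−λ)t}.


ρ = 36.29/105.33 = 0.3445
P(Wq > t) = ρ·e^{−(μ−λ)t} = 0.3445·e^{−2.4578}
= 0.3445·0.085621 = 0.029500

Final: 0.029500


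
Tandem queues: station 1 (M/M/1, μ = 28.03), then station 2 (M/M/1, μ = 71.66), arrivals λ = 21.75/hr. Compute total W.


Each node sees arrival rate λ = 21.75/hr (tandem ⇒ throughput preserved).
W₁ = 1/(μ₁−λ) = 1/(28.03−21.75) = 0.15924 hr
W₂ = 1/(μ₂−λ) = 1/(71.66−21.75) = 0.02004 hr
W_total = W₁ + W₂ = 0.15924 + 0.02004 = 0.17927 hr

Final: 0.17927 hr


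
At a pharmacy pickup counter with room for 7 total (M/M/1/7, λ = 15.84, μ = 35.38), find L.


ρ = 15.84/35.38 = 0.4477
L = ρ[1 − (K+1)ρ^K + Kρ^(K+1)] / [(1−ρ)(1−ρ^(K+1))]
Numerator: 0.4477·(1 − 8·0.003606 + 7·0.001614) = 0.439855
Denominator: (0.5523)·(0.998386) = 0.551398
L = 0.439855/0.551398 = 0.7977

Final: 0.7977


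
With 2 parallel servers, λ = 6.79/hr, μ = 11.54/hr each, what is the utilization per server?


ρ = λ/(cμ) = 6.79/(2·11.54) = 6.79/23.08 = 0.2942

Final: 0.2942


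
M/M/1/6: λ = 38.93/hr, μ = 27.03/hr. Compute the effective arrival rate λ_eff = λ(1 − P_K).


ρ = 1.4403; P_K = (1−ρ)ρ^6/(1−ρ^7) = 0.331462
λ_eff = λ(1 − P_K) = 38.93·(1 − 0.331462) = 38.93·0.668538 = 26.0262 /hr

Final: 26.0262 /hr


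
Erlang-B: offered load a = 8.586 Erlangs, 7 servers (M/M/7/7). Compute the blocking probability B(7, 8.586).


B(c,a) = (a^c/c!) / Σ_{k=0}^{c} a^k/k!
a^7/7! = 682.504710
Σ terms (k=0..7): 1.00000 + 8.58600 + 36.85970 + 105.49246 + 226.43956 + 388.84201 + 556.43291 + 682.50471 = 2006.157335
B = 682.504710/2006.157335 = 0.340205

Final: 0.340205


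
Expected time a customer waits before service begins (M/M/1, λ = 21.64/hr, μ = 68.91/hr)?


ρ = 21.64/68.91 = 0.3140
Wq = ρ/(μ−λ) = 0.3140/(68.91 − 21.64) = 0.3140/47.27 = 0.006643 hr

Final: 0.006643 hr


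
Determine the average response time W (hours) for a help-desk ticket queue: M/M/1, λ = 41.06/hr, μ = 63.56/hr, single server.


W = 1/(μ−λ) = 1/(63.56 − 41.06) = 1/22.50 = 0.04444 hr

Final: 0.04444 hr


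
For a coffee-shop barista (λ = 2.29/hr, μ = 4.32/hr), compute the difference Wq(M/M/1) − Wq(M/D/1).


ρ = 2.29/4.32 = 0.5301
Wq(M/M/1) = ρ/(μ−λ) = 0.5301/2.03 = 0.26113 hr
Wq(M/D/1) = ρ/(2(μ−λ)) = 0.13056 hr
Savings = 0.26113 − 0.13056 = 0.13056 hr

Final: 0.13056 hr


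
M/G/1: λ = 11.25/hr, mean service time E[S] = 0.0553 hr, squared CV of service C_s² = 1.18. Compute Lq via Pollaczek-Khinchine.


ρ = λ·E[S] = 11.25·0.0553 = 0.6221
Lq = ρ²(1+C_s²)/(2(1−ρ)) = 0.3870·(1+1.18)/(2·0.3779)
= 0.3870·2.1800/0.7557 = 1.11644

Final: 1.11644


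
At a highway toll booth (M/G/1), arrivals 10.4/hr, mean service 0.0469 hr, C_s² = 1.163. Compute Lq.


ρ = λ·E[S] = 10.4·0.0469 = 0.4878
Lq = ρ²(1+C_s²)/(2(1−ρ)) = 0.2379·(1+1.163)/(2·0.5122)
= 0.2379·2.1630/1.0245 = 0.50230

Final: 0.50230


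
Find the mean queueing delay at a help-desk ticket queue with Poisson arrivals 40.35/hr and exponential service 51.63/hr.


ρ = 40.35/51.63 = 0.7815
Wq = ρ/(μ−λ) = 0.7815/(51.63 − 40.35) = 0.7815/11.28 = 0.06928 hr

Final: 0.06928 hr


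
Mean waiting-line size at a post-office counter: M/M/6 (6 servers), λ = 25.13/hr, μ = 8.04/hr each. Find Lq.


a = λ/μ = 3.1256; ρ = a/6 = 0.5209
P₀ = 0.042982
Lq = P₀·a^c·ρ / (c!·(1−ρ)²) = 0.042982·932.43515·0.5209/(720·0.22950)
= 0.12635

Final: 0.12635


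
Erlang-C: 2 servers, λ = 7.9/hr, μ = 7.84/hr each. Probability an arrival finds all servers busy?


a = λ/μ = 1.0077; ρ = a/2 = 0.5038
P₀ = 0.329941 (from M/M/c formula)
C(c,a) = [a^c/(c!(1−ρ))]·P₀ = [1.01536/(2·0.4962)]·0.329941
= 1.02320·0.329941 = 0.337594

Final: 0.337594


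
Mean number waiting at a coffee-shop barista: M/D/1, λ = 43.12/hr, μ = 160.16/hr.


ρ = 43.12/160.16 = 0.2692
M/D/1: Lq = ρ²/(2(1−ρ)) = 0.07249/(2·0.7308) = 0.04960

Final: 0.04960


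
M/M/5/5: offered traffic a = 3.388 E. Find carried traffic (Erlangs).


B(5,3.388) = 0.144080 (Erlang-B)
Carried load = a(1 − B) = 3.388·(1 − 0.144080) = 3.388·0.855920 = 2.8999 E

Final: 2.8999 Erlangs


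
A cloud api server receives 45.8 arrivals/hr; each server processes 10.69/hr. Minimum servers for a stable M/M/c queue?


Stability requires cμ > λ ⇔ c > λ/μ.
λ/μ = 45.8/10.69 = 4.2844
Minimum integer c = ⌊4.2844⌋ + 1 = 5
Check: 5·10.69 = 53.45 > 45.8, while 4·10.69 = 42.76 ≤ 45.8

Final: 5 servers


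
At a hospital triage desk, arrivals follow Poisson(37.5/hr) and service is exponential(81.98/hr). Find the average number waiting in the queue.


ρ = 37.5/81.98 = 0.4574
Lq = ρ²/(1−ρ) = 0.2092/0.5426 = 0.3856

Final: 0.3856


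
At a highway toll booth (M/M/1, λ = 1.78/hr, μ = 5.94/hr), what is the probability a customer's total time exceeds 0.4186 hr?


W ~ Exponential(μ−λ) for M/M/1.
μ − λ = 5.94 − 1.78 = 4.1600
P(W > t) = e^{−(μ−λ)t} = e^{−1.7414} = 0.175279

Final: 0.175279


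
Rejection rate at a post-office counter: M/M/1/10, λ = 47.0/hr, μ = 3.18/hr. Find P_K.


ρ = λ/μ = 47.0/3.18 = 14.7799
P_K = (1−ρ)ρ^K/(1−ρ^(K+1)) = (-13.7799·497401830865.130676)/(1 − 7351536493918.597656)
= -6854134663053.466797/-7351536493917.597656 = 0.932340

Final: 0.932340


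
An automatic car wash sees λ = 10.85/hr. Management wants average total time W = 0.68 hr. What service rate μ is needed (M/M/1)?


W = 1/(μ−λ) ⇒ μ − λ = 1/W = 1/0.68 = 1.4706
μ = λ + 1/W = 10.85 + 1.4706 = 12.3206 per hr

Final: 12.3206 /hr


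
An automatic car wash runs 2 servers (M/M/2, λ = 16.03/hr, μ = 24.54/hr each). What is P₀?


a = λ/μ = 16.03/24.54 = 0.6532; ρ = a/c = 0.3266
Σ_{k=0}^{1} a^k/k! (terms k=0..1) = 1.00000 + 0.65322 = 1.65322
Tail: a^2/(2!(1−ρ)) = 0.42670/(2·0.6734) = 0.31683
P₀ = 1/(1.65322 + 0.31683) = 1/1.97005 = 0.507603

Final: 0.507603


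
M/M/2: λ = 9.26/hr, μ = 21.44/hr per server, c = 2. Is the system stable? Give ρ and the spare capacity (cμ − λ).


Total capacity cμ = 2·21.44 = 42.88/hr
ρ = λ/(cμ) = 9.26/42.88 = 0.2160
Stable ⇔ ρ < 1: YES
Spare capacity = cμ − λ = 42.88 − 9.26 = 33.62/hr

Final: ρ = 0.2160; stable; margin = 33.62/hr


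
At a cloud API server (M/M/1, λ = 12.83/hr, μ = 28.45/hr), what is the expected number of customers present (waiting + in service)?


ρ = λ/μ = 12.83/28.45 = 0.4510
L = ρ/(1−ρ) = 0.4510/(1 − 0.4510) = 0.4510/0.5490 = 0.8214

Final: 0.8214


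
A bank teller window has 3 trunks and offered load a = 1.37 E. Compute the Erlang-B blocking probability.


B(c,a) = (a^c/c!) / Σ_{k=0}^{c} a^k/k!
a^3/3! = 0.428559
Σ terms (k=0..3): 1.00000 + 1.37000 + 0.93845 + 0.42856 = 3.737009
B = 0.428559/3.737009 = 0.114680

Final: 0.114680


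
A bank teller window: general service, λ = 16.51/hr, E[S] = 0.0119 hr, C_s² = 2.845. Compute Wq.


ρ = λ·E[S] = 16.51·0.0119 = 0.1965
E[S²] = E[S]²(1+C_s²) = 0.0119²·(1+2.845) = 0.0005445
Wq = λ·E[S²]/(2(1−ρ)) = 16.51·0.0005445/(2·0.8035) = 0.005594 hr

Final: 0.005594 hr


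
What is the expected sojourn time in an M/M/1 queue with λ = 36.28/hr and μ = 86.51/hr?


W = 1/(μ−λ) = 1/(86.51 − 36.28) = 1/50.23 = 0.01991 hr

Final: 0.01991 hr


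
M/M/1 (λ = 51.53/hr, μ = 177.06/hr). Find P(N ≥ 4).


ρ = 51.53/177.06 = 0.2910
P(N ≥ n) = ρ^n = 0.2910^4 = 0.007174

Final: 0.007174


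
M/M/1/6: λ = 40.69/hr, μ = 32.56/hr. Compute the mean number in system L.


ρ = 40.69/32.56 = 1.2497
L = ρ[1 − (K+1)ρ^K + Kρ^(K+1)] / [(1−ρ)(1−ρ^(K+1))]
Numerator: 1.2497·(1 − 7·3.809077 + 6·4.760176) = 3.621009
Denominator: (-0.2497)·(-3.760176) = 0.938889
L = 3.621009/0.938889 = 3.8567

Final: 3.8567


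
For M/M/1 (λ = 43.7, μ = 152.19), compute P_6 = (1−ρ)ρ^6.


ρ = 43.7/152.19 = 0.2871
P_n = (1−ρ)·ρ^n = (1 − 0.2871)·0.2871^6 = 0.7129·0.0005605 = 0.0003996

Final: 0.0003996


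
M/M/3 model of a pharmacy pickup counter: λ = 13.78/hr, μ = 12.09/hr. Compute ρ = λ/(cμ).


ρ = λ/(cμ) = 13.78/(3·12.09) = 13.78/36.27 = 0.3799

Final: 0.3799


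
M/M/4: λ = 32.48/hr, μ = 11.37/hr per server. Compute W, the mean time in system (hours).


a = 2.8566; ρ = 0.7142; P₀ = 0.046449
Lq = P₀·a^c·ρ/(c!(1−ρ)²) = 1.12651
Wq = Lq/λ = 1.12651/32.48 = 0.03468 hr
W = Wq + 1/μ = 0.03468 + 0.08795 = 0.12263 hr

Final: 0.12263 hr


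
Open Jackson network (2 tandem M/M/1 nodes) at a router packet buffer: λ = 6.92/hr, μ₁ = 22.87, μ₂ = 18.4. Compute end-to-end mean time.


Each node sees arrival rate λ = 6.92/hr (tandem ⇒ throughput preserved).
W₁ = 1/(μ₁−λ) = 1/(22.87−6.92) = 0.06270 hr
W₂ = 1/(μ₂−λ) = 1/(18.4−6.92) = 0.08711 hr
W_total = W₁ + W₂ = 0.06270 + 0.08711 = 0.14980 hr

Final: 0.14980 hr


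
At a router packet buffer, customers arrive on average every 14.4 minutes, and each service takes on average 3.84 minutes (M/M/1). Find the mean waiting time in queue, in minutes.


λ = 60/14.4 = 4.1667 /hr
μ = 60/3.84 = 15.6250 /hr
ρ = λ/μ = 4.1667/15.6250 = 0.2667
Wq = ρ/(μ−λ) = 0.2667/(15.6250−4.1667) = 0.02327 hr
In minutes: 0.02327·60 = 1.396 min

Final: 1.396 min


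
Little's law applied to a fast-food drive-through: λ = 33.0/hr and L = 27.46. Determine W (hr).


W = L/λ = 27.46/33.0 = 0.8321 hr

Final: 0.8321 hr


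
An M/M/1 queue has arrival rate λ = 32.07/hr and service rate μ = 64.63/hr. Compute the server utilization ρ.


ρ = λ/μ = 32.07/64.63 = 0.4962

Final: 0.4962


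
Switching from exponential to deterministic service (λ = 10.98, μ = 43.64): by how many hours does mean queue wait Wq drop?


ρ = 10.98/43.64 = 0.2516
Wq(M/M/1) = ρ/(μ−λ) = 0.2516/32.66 = 0.007704 hr
Wq(M/D/1) = ρ/(2(μ−λ)) = 0.003852 hr
Savings = 0.007704 − 0.003852 = 0.003852 hr

Final: 0.003852 hr


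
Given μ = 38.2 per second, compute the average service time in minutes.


Mean service time = 1/μ = 1/38.2 second = 0.02618 second
In minutes: 0.02618 × 0.0166667 = 0.0004363 min

Final: 0.0004363 min


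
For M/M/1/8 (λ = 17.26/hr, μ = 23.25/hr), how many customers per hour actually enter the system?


ρ = 0.7424; P_K = (1−ρ)ρ^8/(1−ρ^9) = 0.025513
λ_eff = λ(1 − P_K) = 17.26·(1 − 0.025513) = 17.26·0.974487 = 16.8197 /hr

Final: 16.8197 /hr


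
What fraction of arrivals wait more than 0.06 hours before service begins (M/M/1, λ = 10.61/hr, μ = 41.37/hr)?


ρ = 10.61/41.37 = 0.2565
P(Wq > t) = ρ·e^{−(μ−λ)t} = 0.2565·e^{−1.8456}
= 0.2565·0.157931 = 0.040504

Final: 0.040504


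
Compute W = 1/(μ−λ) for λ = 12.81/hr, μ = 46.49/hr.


W = 1/(μ−λ) = 1/(46.49 − 12.81) = 1/33.68 = 0.02969 hr

Final: 0.02969 hr


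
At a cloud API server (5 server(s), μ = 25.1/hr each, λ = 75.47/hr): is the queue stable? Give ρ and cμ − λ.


Total capacity cμ = 5·25.1 = 125.50/hr
ρ = λ/(cμ) = 75.47/125.50 = 0.6014
Stable ⇔ ρ < 1: YES
Spare capacity = cμ − λ = 125.50 − 75.47 = 50.03/hr

Final: ρ = 0.6014; stable; margin = 50.03/hr


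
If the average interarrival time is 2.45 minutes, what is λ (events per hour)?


λ = 1/(interarrival time) in consistent units.
1 hour = 60 min, so λ = 60/2.45 = 24.4898 per hour

Final: 24.4898 /hr


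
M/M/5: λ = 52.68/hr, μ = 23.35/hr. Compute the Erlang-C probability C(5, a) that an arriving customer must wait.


a = λ/μ = 2.2561; ρ = a/5 = 0.4512
P₀ = 0.103283 (from M/M/c formula)
C(c,a) = [a^c/(c!(1−ρ))]·P₀ = [58.45133/(120·0.5488)]·0.103283
= 0.88760·0.103283 = 0.091674

Final: 0.091674


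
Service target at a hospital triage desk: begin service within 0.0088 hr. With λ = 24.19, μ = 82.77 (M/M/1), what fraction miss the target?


ρ = 24.19/82.77 = 0.2923
P(Wq > t) = ρ·e^{−(μ−λ)t} = 0.2923·e^{−0.5155}
= 0.2923·0.597200 = 0.174535

Final: 0.174535


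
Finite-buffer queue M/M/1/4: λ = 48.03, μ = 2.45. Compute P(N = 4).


ρ = λ/μ = 48.03/2.45 = 19.6041
P_K = (1−ρ)ρ^K/(1−ρ^(K+1)) = (-18.6041·147701.875205)/(1 − 2895559.618821)
= -2747857.743616/-2895558.618821 = 0.948991

Final: 0.948991


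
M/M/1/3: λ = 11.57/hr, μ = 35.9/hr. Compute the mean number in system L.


ρ = 11.57/35.9 = 0.3223
L = ρ[1 − (K+1)ρ^K + Kρ^(K+1)] / [(1−ρ)(1−ρ^(K+1))]
Numerator: 0.3223·(1 − 4·0.033475 + 3·0.010788) = 0.289561
Denominator: (0.6777)·(0.989212) = 0.670404
L = 0.289561/0.670404 = 0.4319

Final: 0.4319


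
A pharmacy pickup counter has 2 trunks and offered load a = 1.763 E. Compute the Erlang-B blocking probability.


B(c,a) = (a^c/c!) / Σ_{k=0}^{c} a^k/k!
a^2/2! = 1.554084
Σ terms (k=0..2): 1.00000 + 1.76300 + 1.55408 = 4.317084
B = 1.554084/4.317084 = 0.359985

Final: 0.359985


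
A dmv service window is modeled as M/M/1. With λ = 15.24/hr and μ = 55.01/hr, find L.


ρ = λ/μ = 15.24/55.01 = 0.2770
L = ρ/(1−ρ) = 0.2770/(1 − 0.2770) = 0.2770/0.7230 = 0.3832

Final: 0.3832


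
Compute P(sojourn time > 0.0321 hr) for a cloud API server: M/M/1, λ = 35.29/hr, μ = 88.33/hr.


W ~ Exponential(μ−λ) for M/M/1.
μ − λ = 88.33 − 35.29 = 53.0400
P(W > t) = e^{−(μ−λ)t} = e^{−1.7026} = 0.182212

Final: 0.182212


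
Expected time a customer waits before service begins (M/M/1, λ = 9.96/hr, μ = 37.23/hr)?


ρ = 9.96/37.23 = 0.2675
Wq = ρ/(μ−λ) = 0.2675/(37.23 − 9.96) = 0.2675/27.27 = 0.009810 hr

Final: 0.009810 hr


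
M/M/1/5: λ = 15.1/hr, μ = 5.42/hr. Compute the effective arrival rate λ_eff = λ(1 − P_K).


ρ = 2.7860; P_K = (1−ρ)ρ^5/(1−ρ^6) = 0.642434
λ_eff = λ(1 − P_K) = 15.1·(1 − 0.642434) = 15.1·0.357566 = 5.3993 /hr

Final: 5.3993 /hr


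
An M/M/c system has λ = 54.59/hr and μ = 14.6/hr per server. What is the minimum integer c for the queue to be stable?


Stability requires cμ > λ ⇔ c > λ/μ.
λ/μ = 54.59/14.6 = 3.7390
Minimum integer c = ⌊3.7390⌋ + 1 = 4
Check: 4·14.6 = 58.40 > 54.59, while 3·14.6 = 43.80 ≤ 54.59

Final: 4 servers


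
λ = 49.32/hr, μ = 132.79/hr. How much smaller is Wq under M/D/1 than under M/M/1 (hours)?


ρ = 49.32/132.79 = 0.3714
Wq(M/M/1) = ρ/(μ−λ) = 0.3714/83.47 = 0.004450 hr
Wq(M/D/1) = ρ/(2(μ−λ)) = 0.002225 hr
Savings = 0.004450 − 0.002225 = 0.002225 hr

Final: 0.002225 hr


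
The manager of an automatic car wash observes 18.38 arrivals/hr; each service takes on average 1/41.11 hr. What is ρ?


ρ = λ/μ = 18.38/41.11 = 0.4471

Final: 0.4471


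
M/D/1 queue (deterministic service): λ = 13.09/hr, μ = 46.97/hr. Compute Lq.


ρ = 13.09/46.97 = 0.2787
M/D/1: Lq = ρ²/(2(1−ρ)) = 0.07767/(2·0.7213) = 0.05384

Final: 0.05384


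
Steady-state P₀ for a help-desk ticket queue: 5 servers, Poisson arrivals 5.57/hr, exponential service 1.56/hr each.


a = λ/μ = 5.57/1.56 = 3.5705; ρ = a/c = 0.7141
Σ_{k=0}^{4} a^k/k! (terms k=0..4) = 1.00000 + 3.57051 + 6.37428 + 7.58648 + 6.77191 = 25.30319
Tail: a^5/(5!(1−ρ)) = 580.30055/(120·0.2859) = 16.91459
P₀ = 1/(25.30319 + 16.91459) = 1/42.21778 = 0.023687

Final: 0.023687


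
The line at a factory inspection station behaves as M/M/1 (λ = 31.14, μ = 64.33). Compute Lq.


ρ = 31.14/64.33 = 0.4841
Lq = ρ²/(1−ρ) = 0.2343/0.5159 = 0.4542

Final: 0.4542


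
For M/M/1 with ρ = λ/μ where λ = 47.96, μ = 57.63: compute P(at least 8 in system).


ρ = 47.96/57.63 = 0.8322
P(N ≥ n) = ρ^n = 0.8322^8 = 0.230062

Final: 0.230062


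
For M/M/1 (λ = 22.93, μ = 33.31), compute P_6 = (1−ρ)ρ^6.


ρ = 22.93/33.31 = 0.6884
P_n = (1−ρ)·ρ^n = (1 − 0.6884)·0.6884^6 = 0.3116·0.106409 = 0.033159

Final: 0.033159


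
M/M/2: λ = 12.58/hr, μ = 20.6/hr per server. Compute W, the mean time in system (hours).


a = 0.6107; ρ = 0.3053; P₀ = 0.532168
Lq = P₀·a^c·ρ/(c!(1−ρ)²) = 0.06279
Wq = Lq/λ = 0.06279/12.58 = 0.004991 hr
W = Wq + 1/μ = 0.004991 + 0.04854 = 0.05353 hr

Final: 0.05353 hr


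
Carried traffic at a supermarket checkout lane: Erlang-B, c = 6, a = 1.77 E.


B(6,1.77) = 0.007292 (Erlang-B)
Carried load = a(1 − B) = 1.77·(1 − 0.007292) = 1.77·0.992708 = 1.7571 E

Final: 1.7571 Erlangs


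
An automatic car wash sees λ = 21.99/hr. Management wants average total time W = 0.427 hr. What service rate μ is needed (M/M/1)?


W = 1/(μ−λ) ⇒ μ − λ = 1/W = 1/0.427 = 2.3419
μ = λ + 1/W = 21.99 + 2.3419 = 24.3319 per hr

Final: 24.3319 /hr


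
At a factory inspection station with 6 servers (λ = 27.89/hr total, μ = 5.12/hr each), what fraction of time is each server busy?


ρ = λ/(cμ) = 27.89/(6·5.12) = 27.89/30.72 = 0.9079

Final: 0.9079


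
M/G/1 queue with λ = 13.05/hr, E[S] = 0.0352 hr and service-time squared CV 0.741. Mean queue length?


ρ = λ·E[S] = 13.05·0.0352 = 0.4594
Lq = ρ²(1+C_s²)/(2(1−ρ)) = 0.2110·(1+0.741)/(2·0.5406)
= 0.2110·1.7410/1.0813 = 0.33976

Final: 0.33976


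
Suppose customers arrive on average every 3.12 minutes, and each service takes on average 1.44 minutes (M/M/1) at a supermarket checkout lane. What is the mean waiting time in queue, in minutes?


λ = 60/3.12 = 19.2308 /hr
μ = 60/1.44 = 41.6667 /hr
ρ = λ/μ = 19.2308/41.6667 = 0.4615
Wq = ρ/(μ−λ) = 0.4615/(41.6667−19.2308) = 0.02057 hr
In minutes: 0.02057·60 = 1.234 min

Final: 1.234 min


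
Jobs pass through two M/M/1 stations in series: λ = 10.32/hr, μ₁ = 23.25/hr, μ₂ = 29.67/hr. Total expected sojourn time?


Each node sees arrival rate λ = 10.32/hr (tandem ⇒ throughput preserved).
W₁ = 1/(μ₁−λ) = 1/(23.25−10.32) = 0.07734 hr
W₂ = 1/(μ₂−λ) = 1/(29.67−10.32) = 0.05168 hr
W_total = W₁ + W₂ = 0.07734 + 0.05168 = 0.12902 hr

Final: 0.12902 hr


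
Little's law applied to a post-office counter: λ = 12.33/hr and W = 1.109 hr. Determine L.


L = λW = 12.33·1.109 = 13.6740

Final: 13.6740


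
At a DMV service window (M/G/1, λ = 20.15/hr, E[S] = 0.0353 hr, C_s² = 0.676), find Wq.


ρ = λ·E[S] = 20.15·0.0353 = 0.7113
E[S²] = E[S]²(1+C_s²) = 0.0353²·(1+0.676) = 0.002088
Wq = λ·E[S²]/(2(1−ρ)) = 20.15·0.002088/(2·0.2887) = 0.07288 hr

Final: 0.07288 hr


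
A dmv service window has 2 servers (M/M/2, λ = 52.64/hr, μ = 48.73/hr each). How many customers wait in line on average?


a = λ/μ = 1.0802; ρ = a/2 = 0.5401
P₀ = 0.298601
Lq = P₀·a^c·ρ / (c!·(1−ρ)²) = 0.298601·1.16691·0.5401/(2·0.21149)
= 0.44494

Final: 0.44494


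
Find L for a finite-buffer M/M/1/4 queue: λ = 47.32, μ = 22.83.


ρ = 47.32/22.83 = 2.0727
L = ρ[1 − (K+1)ρ^K + Kρ^(K+1)] / [(1−ρ)(1−ρ^(K+1))]
Numerator: 2.0727·(1 − 5·18.456753 + 4·38.255521) = 127.965716
Denominator: (-1.0727)·(-37.255521) = 39.964420
L = 127.965716/39.964420 = 3.2020

Final: 3.2020


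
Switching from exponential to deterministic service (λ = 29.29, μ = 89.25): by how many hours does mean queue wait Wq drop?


ρ = 29.29/89.25 = 0.3282
Wq(M/M/1) = ρ/(μ−λ) = 0.3282/59.96 = 0.005473 hr
Wq(M/D/1) = ρ/(2(μ−λ)) = 0.002737 hr
Savings = 0.005473 − 0.002737 = 0.002737 hr

Final: 0.002737 hr


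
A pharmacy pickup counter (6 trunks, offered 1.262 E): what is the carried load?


B(6,1.262) = 0.001589 (Erlang-B)
Carried load = a(1 − B) = 1.262·(1 − 0.001589) = 1.262·0.998411 = 1.2600 E

Final: 1.2600 Erlangs


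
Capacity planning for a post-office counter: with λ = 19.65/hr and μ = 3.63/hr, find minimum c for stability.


Stability requires cμ > λ ⇔ c > λ/μ.
λ/μ = 19.65/3.63 = 5.4132
Minimum integer c = ⌊5.4132⌋ + 1 = 6
Check: 6·3.63 = 21.78 > 19.65, while 5·3.63 = 18.15 ≤ 19.65

Final: 6 servers


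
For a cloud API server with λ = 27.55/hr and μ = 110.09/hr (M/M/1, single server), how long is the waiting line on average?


ρ = 27.55/110.09 = 0.2502
Lq = ρ²/(1−ρ) = 0.06262/0.7498 = 0.08353

Final: 0.08353


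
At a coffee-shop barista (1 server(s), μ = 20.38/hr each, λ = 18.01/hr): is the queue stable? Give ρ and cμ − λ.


Total capacity cμ = 1·20.38 = 20.38/hr
ρ = λ/(cμ) = 18.01/20.38 = 0.8837
Stable ⇔ ρ < 1: YES
Spare capacity = cμ − λ = 20.38 − 18.01 = 2.37/hr

Final: ρ = 0.8837; stable; margin = 2.37/hr


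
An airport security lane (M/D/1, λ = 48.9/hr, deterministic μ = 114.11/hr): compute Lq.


ρ = 48.9/114.11 = 0.4285
M/D/1: Lq = ρ²/(2(1−ρ)) = 0.1836/(2·0.5715) = 0.16068

Final: 0.16068


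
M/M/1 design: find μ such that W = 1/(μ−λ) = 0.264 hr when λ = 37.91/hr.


W = 1/(μ−λ) ⇒ μ − λ = 1/W = 1/0.264 = 3.7879
μ = λ + 1/W = 37.91 + 3.7879 = 41.6979 per hr

Final: 41.6979 /hr


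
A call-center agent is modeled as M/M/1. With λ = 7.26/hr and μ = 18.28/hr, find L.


ρ = λ/μ = 7.26/18.28 = 0.3972
L = ρ/(1−ρ) = 0.3972/(1 − 0.3972) = 0.3972/0.6028 = 0.6588

Final: 0.6588


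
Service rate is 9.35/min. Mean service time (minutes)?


Mean service time = 1/μ = 1/9.35 minute = 0.10695 minute
In minutes: 0.10695 × 1 = 0.1070 min

Final: 0.1070 min


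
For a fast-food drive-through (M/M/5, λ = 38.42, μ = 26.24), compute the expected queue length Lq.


a = λ/μ = 1.4642; ρ = a/5 = 0.2928
P₀ = 0.230945
Lq = P₀·a^c·ρ / (c!·(1−ρ)²) = 0.230945·6.72927·0.2928/(120·0.50008)
= 0.007584

Final: 0.007584


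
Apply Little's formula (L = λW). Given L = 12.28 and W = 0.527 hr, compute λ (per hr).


λ = L/W = 12.28/0.527 = 23.3017 /hr

Final: 23.3017 /hr


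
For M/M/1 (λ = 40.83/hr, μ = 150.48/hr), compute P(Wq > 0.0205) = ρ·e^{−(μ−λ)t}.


ρ = 40.83/150.48 = 0.2713
P(Wq > t) = ρ·e^{−(μ−λ)t} = 0.2713·e^{−2.2478}
= 0.2713·0.105629 = 0.028660

Final: 0.028660


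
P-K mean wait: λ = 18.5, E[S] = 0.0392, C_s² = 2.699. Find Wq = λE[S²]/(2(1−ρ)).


ρ = λ·E[S] = 18.5·0.0392 = 0.7252
E[S²] = E[S]²(1+C_s²) = 0.0392²·(1+2.699) = 0.005684
Wq = λ·E[S²]/(2(1−ρ)) = 18.5·0.005684/(2·0.2748) = 0.19133 hr

Final: 0.19133 hr


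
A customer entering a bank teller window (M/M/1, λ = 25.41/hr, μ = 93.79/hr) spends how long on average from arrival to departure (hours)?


W = 1/(μ−λ) = 1/(93.79 − 25.41) = 1/68.38 = 0.01462 hr

Final: 0.01462 hr


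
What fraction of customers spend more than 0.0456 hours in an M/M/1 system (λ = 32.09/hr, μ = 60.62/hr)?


W ~ Exponential(μ−λ) for M/M/1.
μ − λ = 60.62 − 32.09 = 28.5300
P(W > t) = e^{−(μ−λ)t} = e^{−1.3010} = 0.272268

Final: 0.272268


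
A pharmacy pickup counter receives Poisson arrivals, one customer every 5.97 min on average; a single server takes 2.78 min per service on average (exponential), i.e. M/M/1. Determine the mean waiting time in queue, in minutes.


λ = 60/5.97 = 10.0503 /hr
μ = 60/2.78 = 21.5827 /hr
ρ = λ/μ = 10.0503/21.5827 = 0.4657
Wq = ρ/(μ−λ) = 0.4657/(21.5827−10.0503) = 0.04038 hr
In minutes: 0.04038·60 = 2.423 min

Final: 2.423 min


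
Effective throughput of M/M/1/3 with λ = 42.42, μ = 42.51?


ρ = 0.9979; P_K = (1−ρ)ρ^3/(1−ρ^4) = 0.249206
λ_eff = λ(1 − P_K) = 42.42·(1 − 0.249206) = 42.42·0.750794 = 31.8487 /hr

Final: 31.8487 /hr


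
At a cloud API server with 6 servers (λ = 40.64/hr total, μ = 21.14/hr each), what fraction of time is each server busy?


ρ = λ/(cμ) = 40.64/(6·21.14) = 40.64/126.84 = 0.3204

Final: 0.3204


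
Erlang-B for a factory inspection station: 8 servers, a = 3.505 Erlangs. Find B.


B(c,a) = (a^c/c!) / Σ_{k=0}^{c} a^k/k!
a^8/8! = 0.564916
Σ terms (k=0..8): 1.00000 + 3.50500 + 6.14251 + 7.17650 + 6.28841 + 4.40818 + 2.57511 + 1.28939 + 0.56492 = 32.950019
B = 0.564916/32.950019 = 0.017145

Final: 0.017145


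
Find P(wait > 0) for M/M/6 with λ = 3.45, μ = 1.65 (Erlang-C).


a = λ/μ = 2.0909; ρ = a/6 = 0.3485
P₀ = 0.123335 (from M/M/c formula)
C(c,a) = [a^c/(c!(1−ρ))]·P₀ = [83.56240/(720·0.6515)]·0.123335
= 0.17814·0.123335 = 0.021971

Final: 0.021971


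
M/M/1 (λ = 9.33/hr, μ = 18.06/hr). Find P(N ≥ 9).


ρ = 9.33/18.06 = 0.5166
P(N ≥ n) = ρ^n = 0.5166^9 = 0.002621

Final: 0.002621


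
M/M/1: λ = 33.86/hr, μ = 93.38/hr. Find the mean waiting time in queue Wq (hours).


ρ = 33.86/93.38 = 0.3626
Wq = ρ/(μ−λ) = 0.3626/(93.38 − 33.86) = 0.3626/59.52 = 0.006092 hr

Final: 0.006092 hr


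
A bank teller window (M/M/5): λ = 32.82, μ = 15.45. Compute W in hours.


a = 2.1243; ρ = 0.4249; P₀ = 0.118296
Lq = P₀·a^c·ρ/(c!(1−ρ)²) = 0.05477
Wq = Lq/λ = 0.05477/32.82 = 0.001669 hr
W = Wq + 1/μ = 0.001669 + 0.06472 = 0.06639 hr

Final: 0.06639 hr


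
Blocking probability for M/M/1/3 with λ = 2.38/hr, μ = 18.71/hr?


ρ = λ/μ = 2.38/18.71 = 0.1272
P_K = (1−ρ)ρ^K/(1−ρ^(K+1)) = (0.8728·0.002058)/(1 − 0.0002618)
= 0.001796/0.999738 = 0.001797

Final: 0.001797


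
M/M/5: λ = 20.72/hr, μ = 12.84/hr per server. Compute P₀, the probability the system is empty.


a = λ/μ = 20.72/12.84 = 1.6137; ρ = a/c = 0.3227
Σ_{k=0}^{4} a^k/k! (terms k=0..4) = 1.00000 + 1.61371 + 1.30203 + 0.70036 + 0.28255 = 4.89864
Tail: a^5/(5!(1−ρ)) = 10.94268/(120·0.6773) = 0.13464
P₀ = 1/(4.89864 + 0.13464) = 1/5.03328 = 0.198677

Final: 0.198677


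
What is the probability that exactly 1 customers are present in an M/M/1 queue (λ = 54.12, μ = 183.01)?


ρ = 54.12/183.01 = 0.2957
P_n = (1−ρ)·ρ^n = (1 − 0.2957)·0.2957^1 = 0.7043·0.295722 = 0.208270

Final: 0.208270


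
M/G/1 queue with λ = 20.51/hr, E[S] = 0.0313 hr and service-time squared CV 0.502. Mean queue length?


ρ = λ·E[S] = 20.51·0.0313 = 0.6420
Lq = ρ²(1+C_s²)/(2(1−ρ)) = 0.4121·(1+0.502)/(2·0.3580)
= 0.4121·1.5020/0.7161 = 0.86443

Final: 0.86443


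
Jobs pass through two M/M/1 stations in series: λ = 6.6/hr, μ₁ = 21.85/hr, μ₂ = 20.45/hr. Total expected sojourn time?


Each node sees arrival rate λ = 6.6/hr (tandem ⇒ throughput preserved).
W₁ = 1/(μ₁−λ) = 1/(21.85−6.6) = 0.06557 hr
W₂ = 1/(μ₂−λ) = 1/(20.45−6.6) = 0.07220 hr
W_total = W₁ + W₂ = 0.06557 + 0.07220 = 0.13778 hr

Final: 0.13778 hr


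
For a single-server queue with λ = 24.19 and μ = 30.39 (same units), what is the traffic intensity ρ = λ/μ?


ρ = λ/μ = 24.19/30.39 = 0.7960

Final: 0.7960


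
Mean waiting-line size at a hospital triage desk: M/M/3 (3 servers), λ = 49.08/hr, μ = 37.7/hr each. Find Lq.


a = λ/μ = 1.3019; ρ = a/3 = 0.4340
P₀ = 0.263232
Lq = P₀·a^c·ρ / (c!·(1−ρ)²) = 0.263232·2.20643·0.4340/(6·0.32041)
= 0.13110

Final: 0.13110


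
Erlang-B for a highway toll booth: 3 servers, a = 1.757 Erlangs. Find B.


B(c,a) = (a^c/c!) / Σ_{k=0}^{c} a^k/k!
a^3/3! = 0.903991
Σ terms (k=0..3): 1.00000 + 1.75700 + 1.54352 + 0.90399 = 5.204515
B = 0.903991/5.204515 = 0.173694

Final: 0.173694


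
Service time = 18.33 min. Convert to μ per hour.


μ = 1/(service time) in consistent units.
1 hour = 60 min, so μ = 60/18.33 = 3.2733 per hour

Final: 3.2733 /hr


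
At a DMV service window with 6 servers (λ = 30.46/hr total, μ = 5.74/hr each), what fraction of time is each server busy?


ρ = λ/(cμ) = 30.46/(6·5.74) = 30.46/34.44 = 0.8844

Final: 0.8844


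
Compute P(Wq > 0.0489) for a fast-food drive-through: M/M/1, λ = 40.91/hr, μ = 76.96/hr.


ρ = 40.91/76.96 = 0.5316
P(Wq > t) = ρ·e^{−(μ−λ)t} = 0.5316·e^{−1.7628}
= 0.5316·0.171556 = 0.091195

Final: 0.091195


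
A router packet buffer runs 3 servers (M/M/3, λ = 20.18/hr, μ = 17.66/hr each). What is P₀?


a = λ/μ = 20.18/17.66 = 1.1427; ρ = a/c = 0.3809
Σ_{k=0}^{2} a^k/k! (terms k=0..2) = 1.00000 + 1.14270 + 0.65288 = 2.79557
Tail: a^3/(3!(1−ρ)) = 1.49208/(6·0.6191) = 0.40168
P₀ = 1/(2.79557 + 0.40168) = 1/3.19725 = 0.312769

Final: 0.312769


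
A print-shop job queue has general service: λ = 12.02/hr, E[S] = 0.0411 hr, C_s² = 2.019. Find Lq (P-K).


ρ = λ·E[S] = 12.02·0.0411 = 0.4940
Lq = ρ²(1+C_s²)/(2(1−ρ)) = 0.2441·(1+2.019)/(2·0.5060)
= 0.2441·3.0190/1.0120 = 0.72811

Final: 0.72811


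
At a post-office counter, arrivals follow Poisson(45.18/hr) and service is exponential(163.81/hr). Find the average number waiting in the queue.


ρ = 45.18/163.81 = 0.2758
Lq = ρ²/(1−ρ) = 0.07607/0.7242 = 0.1050

Final: 0.1050


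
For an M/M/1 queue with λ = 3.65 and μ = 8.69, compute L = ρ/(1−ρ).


ρ = λ/μ = 3.65/8.69 = 0.4200
L = ρ/(1−ρ) = 0.4200/(1 − 0.4200) = 0.4200/0.5800 = 0.7242

Final: 0.7242


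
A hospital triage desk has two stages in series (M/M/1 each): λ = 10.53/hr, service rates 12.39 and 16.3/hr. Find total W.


Each node sees arrival rate λ = 10.53/hr (tandem ⇒ throughput preserved).
W₁ = 1/(μ₁−λ) = 1/(12.39−10.53) = 0.53763 hr
W₂ = 1/(μ₂−λ) = 1/(16.3−10.53) = 0.17331 hr
W_total = W₁ + W₂ = 0.53763 + 0.17331 = 0.71094 hr

Final: 0.71094 hr


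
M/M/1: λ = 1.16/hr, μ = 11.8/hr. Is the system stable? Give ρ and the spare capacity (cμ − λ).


Total capacity cμ = 1·11.8 = 11.80/hr
ρ = λ/(cμ) = 1.16/11.80 = 0.09831
Stable ⇔ ρ < 1: YES
Spare capacity = cμ − λ = 11.80 − 1.16 = 10.64/hr

Final: ρ = 0.09831; stable; margin = 10.64/hr


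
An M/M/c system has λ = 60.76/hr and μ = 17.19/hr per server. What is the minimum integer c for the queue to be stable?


Stability requires cμ > λ ⇔ c > λ/μ.
λ/μ = 60.76/17.19 = 3.5346
Minimum integer c = ⌊3.5346⌋ + 1 = 4
Check: 4·17.19 = 68.76 > 60.76, while 3·17.19 = 51.57 ≤ 60.76

Final: 4 servers


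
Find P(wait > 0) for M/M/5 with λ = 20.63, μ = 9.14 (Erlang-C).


a = λ/μ = 2.2571; ρ = a/5 = 0.4514
P₀ = 0.103175 (from M/M/c formula)
C(c,a) = [a^c/(c!(1−ρ))]·P₀ = [58.58213/(120·0.5486)]·0.103175
= 0.88991·0.103175 = 0.091817

Final: 0.091817


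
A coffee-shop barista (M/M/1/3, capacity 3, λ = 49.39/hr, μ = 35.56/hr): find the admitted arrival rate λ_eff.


ρ = 1.3889; P_K = (1−ρ)ρ^3/(1−ρ^4) = 0.382909
λ_eff = λ(1 − P_K) = 49.39·(1 − 0.382909) = 49.39·0.617091 = 30.4781 /hr

Final: 30.4781 /hr


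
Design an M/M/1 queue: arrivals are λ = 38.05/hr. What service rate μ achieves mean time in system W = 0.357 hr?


W = 1/(μ−λ) ⇒ μ − λ = 1/W = 1/0.357 = 2.8011
μ = λ + 1/W = 38.05 + 2.8011 = 40.8511 per hr

Final: 40.8511 /hr


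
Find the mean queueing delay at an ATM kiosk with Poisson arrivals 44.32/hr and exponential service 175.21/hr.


ρ = 44.32/175.21 = 0.2530
Wq = ρ/(μ−λ) = 0.2530/(175.21 − 44.32) = 0.2530/130.89 = 0.001933 hr

Final: 0.001933 hr


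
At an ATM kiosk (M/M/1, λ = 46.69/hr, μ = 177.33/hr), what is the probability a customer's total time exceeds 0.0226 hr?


W ~ Exponential(μ−λ) for M/M/1.
μ − λ = 177.33 − 46.69 = 130.6400
P(W > t) = e^{−(μ−λ)t} = e^{−2.9525} = 0.052211

Final: 0.052211


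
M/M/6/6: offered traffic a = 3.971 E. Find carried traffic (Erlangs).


B(6,3.971) = 0.115069 (Erlang-B)
Carried load = a(1 − B) = 3.971·(1 − 0.115069) = 3.971·0.884931 = 3.5141 E

Final: 3.5141 Erlangs


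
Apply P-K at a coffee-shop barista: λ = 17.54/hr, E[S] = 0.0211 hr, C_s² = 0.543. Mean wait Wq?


ρ = λ·E[S] = 17.54·0.0211 = 0.3701
E[S²] = E[S]²(1+C_s²) = 0.0211²·(1+0.543) = 0.0006870
Wq = λ·E[S²]/(2(1−ρ)) = 17.54·0.0006870/(2·0.6299) = 0.009564 hr

Final: 0.009564 hr


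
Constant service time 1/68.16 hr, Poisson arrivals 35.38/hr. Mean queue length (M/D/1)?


ρ = 35.38/68.16 = 0.5191
M/D/1: Lq = ρ²/(2(1−ρ)) = 0.2694/(2·0.4809) = 0.28012

Final: 0.28012


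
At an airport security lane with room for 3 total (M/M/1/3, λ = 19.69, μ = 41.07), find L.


ρ = 19.69/41.07 = 0.4794
L = ρ[1 − (K+1)ρ^K + Kρ^(K+1)] / [(1−ρ)(1−ρ^(K+1))]
Numerator: 0.4794·(1 − 4·0.110195 + 3·0.052830) = 0.344088
Denominator: (0.5206)·(0.947170) = 0.493072
L = 0.344088/0.493072 = 0.6978

Final: 0.6978


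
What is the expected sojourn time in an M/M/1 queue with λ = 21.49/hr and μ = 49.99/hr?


W = 1/(μ−λ) = 1/(49.99 − 21.49) = 1/28.50 = 0.03509 hr

Final: 0.03509 hr


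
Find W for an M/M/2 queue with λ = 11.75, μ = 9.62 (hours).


a = 1.2214; ρ = 0.6107; P₀ = 0.241691
Lq = P₀·a^c·ρ/(c!(1−ρ)²) = 0.72650
Wq = Lq/λ = 0.72650/11.75 = 0.06183 hr
W = Wq + 1/μ = 0.06183 + 0.10395 = 0.16578 hr

Final: 0.16578 hr


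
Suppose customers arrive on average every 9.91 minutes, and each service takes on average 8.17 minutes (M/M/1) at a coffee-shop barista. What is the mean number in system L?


λ = 60/9.91 = 6.0545 /hr
μ = 60/8.17 = 7.3439 /hr
ρ = λ/μ = 6.0545/7.3439 = 0.8244
L = ρ/(1−ρ) = 0.8244/0.1756 = 4.6954

Final: 4.6954


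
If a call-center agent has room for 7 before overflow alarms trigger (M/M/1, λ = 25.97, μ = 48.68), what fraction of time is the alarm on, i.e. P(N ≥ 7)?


ρ = 25.97/48.68 = 0.5335
P(N ≥ n) = ρ^n = 0.5335^7 = 0.012298

Final: 0.012298


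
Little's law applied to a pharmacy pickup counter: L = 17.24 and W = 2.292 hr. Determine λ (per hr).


λ = L/W = 17.24/2.292 = 7.5218 /hr

Final: 7.5218 /hr


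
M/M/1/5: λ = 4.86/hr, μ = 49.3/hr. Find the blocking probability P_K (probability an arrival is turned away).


ρ = λ/μ = 4.86/49.3 = 0.09858
P_K = (1−ρ)ρ^K/(1−ρ^(K+1)) = (0.9014·0.000009310)/(1 − 0.0000009178)
= 0.000008392/0.999999 = 0.000008392

Final: 0.000008392


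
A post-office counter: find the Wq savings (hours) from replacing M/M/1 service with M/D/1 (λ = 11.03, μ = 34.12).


ρ = 11.03/34.12 = 0.3233
Wq(M/M/1) = ρ/(μ−λ) = 0.3233/23.09 = 0.01400 hr
Wq(M/D/1) = ρ/(2(μ−λ)) = 0.007000 hr
Savings = 0.01400 − 0.007000 = 0.007000 hr

Final: 0.007000 hr


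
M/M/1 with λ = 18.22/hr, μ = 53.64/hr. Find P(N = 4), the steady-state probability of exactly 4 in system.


ρ = 18.22/53.64 = 0.3397
P_n = (1−ρ)·ρ^n = (1 − 0.3397)·0.3397^4 = 0.6603·0.013312 = 0.008790

Final: 0.008790


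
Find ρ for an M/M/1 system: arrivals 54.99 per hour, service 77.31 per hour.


ρ = λ/μ = 54.99/77.31 = 0.7113

Final: 0.7113


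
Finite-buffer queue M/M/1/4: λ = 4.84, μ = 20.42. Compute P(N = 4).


ρ = λ/μ = 4.84/20.42 = 0.2370
P_K = (1−ρ)ρ^K/(1−ρ^(K+1)) = (0.7630·0.003156)/(1 − 0.0007481)
= 0.002408/0.999252 = 0.002410

Final: 0.002410


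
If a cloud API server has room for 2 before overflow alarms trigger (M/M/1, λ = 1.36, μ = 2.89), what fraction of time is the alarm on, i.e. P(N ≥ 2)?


ρ = 1.36/2.89 = 0.4706
P(N ≥ n) = ρ^n = 0.4706^2 = 0.221453

Final: 0.221453


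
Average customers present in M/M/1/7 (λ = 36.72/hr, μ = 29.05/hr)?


ρ = 36.72/29.05 = 1.2640
L = ρ[1 − (K+1)ρ^K + Kρ^(K+1)] / [(1−ρ)(1−ρ^(K+1))]
Numerator: 1.2640·(1 − 8·5.155796 + 7·6.517069) = 6.791758
Denominator: (-0.2640)·(-5.517069) = 1.456658
L = 6.791758/1.456658 = 4.6626

Final: 4.6626


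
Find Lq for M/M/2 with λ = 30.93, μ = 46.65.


a = λ/μ = 0.6630; ρ = a/2 = 0.3315
P₀ = 0.502053
Lq = P₀·a^c·ρ / (c!·(1−ρ)²) = 0.502053·0.43960·0.3315/(2·0.44688)
= 0.08186

Final: 0.08186
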